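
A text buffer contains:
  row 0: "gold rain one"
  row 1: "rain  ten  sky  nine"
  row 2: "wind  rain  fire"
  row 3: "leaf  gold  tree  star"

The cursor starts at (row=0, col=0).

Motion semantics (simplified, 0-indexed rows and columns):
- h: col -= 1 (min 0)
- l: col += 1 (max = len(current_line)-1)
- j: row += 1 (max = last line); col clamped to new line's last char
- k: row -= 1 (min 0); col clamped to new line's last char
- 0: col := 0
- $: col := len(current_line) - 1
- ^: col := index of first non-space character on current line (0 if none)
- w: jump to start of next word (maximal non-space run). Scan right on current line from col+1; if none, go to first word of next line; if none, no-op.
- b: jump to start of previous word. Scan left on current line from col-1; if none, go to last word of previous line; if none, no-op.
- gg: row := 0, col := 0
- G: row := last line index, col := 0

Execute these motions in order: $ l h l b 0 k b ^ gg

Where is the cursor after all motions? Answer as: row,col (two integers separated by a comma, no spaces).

After 1 ($): row=0 col=12 char='e'
After 2 (l): row=0 col=12 char='e'
After 3 (h): row=0 col=11 char='n'
After 4 (l): row=0 col=12 char='e'
After 5 (b): row=0 col=10 char='o'
After 6 (0): row=0 col=0 char='g'
After 7 (k): row=0 col=0 char='g'
After 8 (b): row=0 col=0 char='g'
After 9 (^): row=0 col=0 char='g'
After 10 (gg): row=0 col=0 char='g'

Answer: 0,0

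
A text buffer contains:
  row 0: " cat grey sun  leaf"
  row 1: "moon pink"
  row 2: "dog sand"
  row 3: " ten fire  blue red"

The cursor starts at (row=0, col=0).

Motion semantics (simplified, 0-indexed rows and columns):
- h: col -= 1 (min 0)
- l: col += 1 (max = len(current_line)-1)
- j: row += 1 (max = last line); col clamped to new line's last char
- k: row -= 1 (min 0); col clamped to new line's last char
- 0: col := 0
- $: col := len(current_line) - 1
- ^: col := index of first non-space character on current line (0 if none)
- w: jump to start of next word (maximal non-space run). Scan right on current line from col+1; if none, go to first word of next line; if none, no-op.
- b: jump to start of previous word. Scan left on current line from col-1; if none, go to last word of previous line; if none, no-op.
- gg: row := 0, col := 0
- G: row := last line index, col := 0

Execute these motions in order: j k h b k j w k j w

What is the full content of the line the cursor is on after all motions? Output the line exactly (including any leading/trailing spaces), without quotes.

Answer: dog sand

Derivation:
After 1 (j): row=1 col=0 char='m'
After 2 (k): row=0 col=0 char='_'
After 3 (h): row=0 col=0 char='_'
After 4 (b): row=0 col=0 char='_'
After 5 (k): row=0 col=0 char='_'
After 6 (j): row=1 col=0 char='m'
After 7 (w): row=1 col=5 char='p'
After 8 (k): row=0 col=5 char='g'
After 9 (j): row=1 col=5 char='p'
After 10 (w): row=2 col=0 char='d'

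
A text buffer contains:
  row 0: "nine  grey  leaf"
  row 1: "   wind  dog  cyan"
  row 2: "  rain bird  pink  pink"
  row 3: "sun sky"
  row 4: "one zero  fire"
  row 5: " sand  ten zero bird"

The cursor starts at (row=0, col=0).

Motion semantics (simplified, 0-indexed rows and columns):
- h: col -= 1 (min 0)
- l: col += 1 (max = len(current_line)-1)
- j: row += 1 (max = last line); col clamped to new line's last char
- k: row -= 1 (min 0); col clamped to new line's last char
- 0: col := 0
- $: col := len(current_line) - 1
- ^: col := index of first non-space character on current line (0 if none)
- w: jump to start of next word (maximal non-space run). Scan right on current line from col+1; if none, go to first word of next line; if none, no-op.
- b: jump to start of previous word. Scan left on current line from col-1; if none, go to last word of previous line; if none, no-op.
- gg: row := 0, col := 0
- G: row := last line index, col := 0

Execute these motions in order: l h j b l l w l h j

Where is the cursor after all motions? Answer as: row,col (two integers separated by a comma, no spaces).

After 1 (l): row=0 col=1 char='i'
After 2 (h): row=0 col=0 char='n'
After 3 (j): row=1 col=0 char='_'
After 4 (b): row=0 col=12 char='l'
After 5 (l): row=0 col=13 char='e'
After 6 (l): row=0 col=14 char='a'
After 7 (w): row=1 col=3 char='w'
After 8 (l): row=1 col=4 char='i'
After 9 (h): row=1 col=3 char='w'
After 10 (j): row=2 col=3 char='a'

Answer: 2,3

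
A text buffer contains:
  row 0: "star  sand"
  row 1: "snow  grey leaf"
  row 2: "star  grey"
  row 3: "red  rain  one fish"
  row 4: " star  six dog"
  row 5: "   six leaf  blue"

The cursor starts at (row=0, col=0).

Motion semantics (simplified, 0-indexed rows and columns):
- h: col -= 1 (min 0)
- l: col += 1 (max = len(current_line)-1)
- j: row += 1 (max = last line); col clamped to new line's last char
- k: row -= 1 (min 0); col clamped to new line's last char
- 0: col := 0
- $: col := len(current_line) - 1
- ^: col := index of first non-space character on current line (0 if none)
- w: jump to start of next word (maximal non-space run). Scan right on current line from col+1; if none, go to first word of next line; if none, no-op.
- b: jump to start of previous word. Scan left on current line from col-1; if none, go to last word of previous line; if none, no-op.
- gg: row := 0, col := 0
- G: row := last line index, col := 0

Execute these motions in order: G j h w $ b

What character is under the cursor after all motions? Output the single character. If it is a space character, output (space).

Answer: b

Derivation:
After 1 (G): row=5 col=0 char='_'
After 2 (j): row=5 col=0 char='_'
After 3 (h): row=5 col=0 char='_'
After 4 (w): row=5 col=3 char='s'
After 5 ($): row=5 col=16 char='e'
After 6 (b): row=5 col=13 char='b'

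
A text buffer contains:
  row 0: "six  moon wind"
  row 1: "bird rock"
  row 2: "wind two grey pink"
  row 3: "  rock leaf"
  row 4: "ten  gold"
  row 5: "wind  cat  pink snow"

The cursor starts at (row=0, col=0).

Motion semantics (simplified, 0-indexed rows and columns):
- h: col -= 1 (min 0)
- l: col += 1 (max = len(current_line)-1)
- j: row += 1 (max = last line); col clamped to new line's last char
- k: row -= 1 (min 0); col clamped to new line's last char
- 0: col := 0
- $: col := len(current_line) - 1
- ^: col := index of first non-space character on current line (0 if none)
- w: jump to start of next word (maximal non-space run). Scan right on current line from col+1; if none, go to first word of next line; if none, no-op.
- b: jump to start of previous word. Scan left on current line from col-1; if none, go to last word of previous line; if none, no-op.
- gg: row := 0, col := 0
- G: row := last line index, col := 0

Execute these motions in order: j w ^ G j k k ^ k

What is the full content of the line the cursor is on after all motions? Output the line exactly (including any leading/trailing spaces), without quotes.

After 1 (j): row=1 col=0 char='b'
After 2 (w): row=1 col=5 char='r'
After 3 (^): row=1 col=0 char='b'
After 4 (G): row=5 col=0 char='w'
After 5 (j): row=5 col=0 char='w'
After 6 (k): row=4 col=0 char='t'
After 7 (k): row=3 col=0 char='_'
After 8 (^): row=3 col=2 char='r'
After 9 (k): row=2 col=2 char='n'

Answer: wind two grey pink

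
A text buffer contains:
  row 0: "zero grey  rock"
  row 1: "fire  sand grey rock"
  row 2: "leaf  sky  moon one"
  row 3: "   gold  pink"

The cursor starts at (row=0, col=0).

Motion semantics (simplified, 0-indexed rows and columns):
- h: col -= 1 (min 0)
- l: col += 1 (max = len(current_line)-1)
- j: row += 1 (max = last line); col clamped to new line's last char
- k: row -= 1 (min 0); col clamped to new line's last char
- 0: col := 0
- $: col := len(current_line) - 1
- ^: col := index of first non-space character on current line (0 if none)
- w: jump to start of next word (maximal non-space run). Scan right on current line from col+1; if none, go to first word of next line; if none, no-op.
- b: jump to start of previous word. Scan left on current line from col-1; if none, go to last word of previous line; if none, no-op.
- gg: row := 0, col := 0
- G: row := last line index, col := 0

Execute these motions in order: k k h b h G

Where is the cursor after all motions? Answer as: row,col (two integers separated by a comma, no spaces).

After 1 (k): row=0 col=0 char='z'
After 2 (k): row=0 col=0 char='z'
After 3 (h): row=0 col=0 char='z'
After 4 (b): row=0 col=0 char='z'
After 5 (h): row=0 col=0 char='z'
After 6 (G): row=3 col=0 char='_'

Answer: 3,0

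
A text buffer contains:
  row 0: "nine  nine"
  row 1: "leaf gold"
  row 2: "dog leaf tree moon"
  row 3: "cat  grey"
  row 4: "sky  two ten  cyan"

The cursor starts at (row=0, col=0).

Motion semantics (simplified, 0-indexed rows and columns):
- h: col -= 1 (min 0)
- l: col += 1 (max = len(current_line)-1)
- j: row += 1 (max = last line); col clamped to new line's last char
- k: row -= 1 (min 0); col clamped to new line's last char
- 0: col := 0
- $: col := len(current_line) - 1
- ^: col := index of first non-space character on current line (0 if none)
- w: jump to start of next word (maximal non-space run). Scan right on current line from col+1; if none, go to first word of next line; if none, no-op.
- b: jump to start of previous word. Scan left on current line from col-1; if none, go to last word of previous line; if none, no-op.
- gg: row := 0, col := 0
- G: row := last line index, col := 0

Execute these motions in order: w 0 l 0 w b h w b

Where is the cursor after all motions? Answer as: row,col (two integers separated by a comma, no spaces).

Answer: 0,0

Derivation:
After 1 (w): row=0 col=6 char='n'
After 2 (0): row=0 col=0 char='n'
After 3 (l): row=0 col=1 char='i'
After 4 (0): row=0 col=0 char='n'
After 5 (w): row=0 col=6 char='n'
After 6 (b): row=0 col=0 char='n'
After 7 (h): row=0 col=0 char='n'
After 8 (w): row=0 col=6 char='n'
After 9 (b): row=0 col=0 char='n'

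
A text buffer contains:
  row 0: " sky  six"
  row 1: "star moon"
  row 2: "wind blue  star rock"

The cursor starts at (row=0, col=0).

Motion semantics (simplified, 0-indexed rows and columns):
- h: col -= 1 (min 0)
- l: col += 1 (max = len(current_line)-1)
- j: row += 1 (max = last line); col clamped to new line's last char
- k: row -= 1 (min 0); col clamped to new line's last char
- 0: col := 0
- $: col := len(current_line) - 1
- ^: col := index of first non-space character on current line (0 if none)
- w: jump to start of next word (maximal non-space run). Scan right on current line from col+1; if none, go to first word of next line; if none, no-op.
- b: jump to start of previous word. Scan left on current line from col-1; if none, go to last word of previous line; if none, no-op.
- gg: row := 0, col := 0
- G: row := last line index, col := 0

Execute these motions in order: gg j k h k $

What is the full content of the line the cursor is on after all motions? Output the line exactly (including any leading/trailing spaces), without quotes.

After 1 (gg): row=0 col=0 char='_'
After 2 (j): row=1 col=0 char='s'
After 3 (k): row=0 col=0 char='_'
After 4 (h): row=0 col=0 char='_'
After 5 (k): row=0 col=0 char='_'
After 6 ($): row=0 col=8 char='x'

Answer:  sky  six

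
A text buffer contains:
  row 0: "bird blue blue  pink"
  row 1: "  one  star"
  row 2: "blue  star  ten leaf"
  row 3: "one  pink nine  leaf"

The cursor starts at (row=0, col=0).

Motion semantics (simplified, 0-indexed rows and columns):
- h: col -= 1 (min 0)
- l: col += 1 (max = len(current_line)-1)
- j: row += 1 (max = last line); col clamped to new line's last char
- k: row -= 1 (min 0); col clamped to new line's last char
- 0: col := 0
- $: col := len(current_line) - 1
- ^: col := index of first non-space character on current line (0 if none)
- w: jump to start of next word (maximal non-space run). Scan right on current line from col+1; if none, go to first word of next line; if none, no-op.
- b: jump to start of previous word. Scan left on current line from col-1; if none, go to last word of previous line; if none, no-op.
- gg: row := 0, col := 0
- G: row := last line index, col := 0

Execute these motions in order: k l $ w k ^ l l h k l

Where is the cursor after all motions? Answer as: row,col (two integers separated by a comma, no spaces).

Answer: 0,2

Derivation:
After 1 (k): row=0 col=0 char='b'
After 2 (l): row=0 col=1 char='i'
After 3 ($): row=0 col=19 char='k'
After 4 (w): row=1 col=2 char='o'
After 5 (k): row=0 col=2 char='r'
After 6 (^): row=0 col=0 char='b'
After 7 (l): row=0 col=1 char='i'
After 8 (l): row=0 col=2 char='r'
After 9 (h): row=0 col=1 char='i'
After 10 (k): row=0 col=1 char='i'
After 11 (l): row=0 col=2 char='r'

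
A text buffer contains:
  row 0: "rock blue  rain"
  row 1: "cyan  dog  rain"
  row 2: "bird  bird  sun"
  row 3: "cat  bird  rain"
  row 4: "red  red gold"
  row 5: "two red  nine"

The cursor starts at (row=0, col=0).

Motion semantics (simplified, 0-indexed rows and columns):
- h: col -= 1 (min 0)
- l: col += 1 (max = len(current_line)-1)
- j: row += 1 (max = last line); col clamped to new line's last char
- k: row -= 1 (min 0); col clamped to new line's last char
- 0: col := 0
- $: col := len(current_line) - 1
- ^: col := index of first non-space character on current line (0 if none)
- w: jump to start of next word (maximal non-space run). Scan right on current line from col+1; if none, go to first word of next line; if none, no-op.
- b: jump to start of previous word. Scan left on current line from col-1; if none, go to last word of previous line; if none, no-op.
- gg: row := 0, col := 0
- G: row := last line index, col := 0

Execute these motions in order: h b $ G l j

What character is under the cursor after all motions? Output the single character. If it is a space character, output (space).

Answer: w

Derivation:
After 1 (h): row=0 col=0 char='r'
After 2 (b): row=0 col=0 char='r'
After 3 ($): row=0 col=14 char='n'
After 4 (G): row=5 col=0 char='t'
After 5 (l): row=5 col=1 char='w'
After 6 (j): row=5 col=1 char='w'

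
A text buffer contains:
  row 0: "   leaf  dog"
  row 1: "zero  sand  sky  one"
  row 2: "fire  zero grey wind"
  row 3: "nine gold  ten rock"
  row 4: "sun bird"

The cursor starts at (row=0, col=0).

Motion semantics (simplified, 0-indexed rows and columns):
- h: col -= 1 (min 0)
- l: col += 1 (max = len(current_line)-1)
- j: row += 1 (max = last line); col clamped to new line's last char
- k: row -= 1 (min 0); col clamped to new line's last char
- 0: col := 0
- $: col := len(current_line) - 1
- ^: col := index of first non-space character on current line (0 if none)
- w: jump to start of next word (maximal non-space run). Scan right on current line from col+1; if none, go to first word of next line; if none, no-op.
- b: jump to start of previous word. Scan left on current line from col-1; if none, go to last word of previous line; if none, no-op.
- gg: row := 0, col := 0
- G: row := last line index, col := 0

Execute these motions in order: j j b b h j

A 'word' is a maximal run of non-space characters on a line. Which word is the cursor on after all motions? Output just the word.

After 1 (j): row=1 col=0 char='z'
After 2 (j): row=2 col=0 char='f'
After 3 (b): row=1 col=17 char='o'
After 4 (b): row=1 col=12 char='s'
After 5 (h): row=1 col=11 char='_'
After 6 (j): row=2 col=11 char='g'

Answer: grey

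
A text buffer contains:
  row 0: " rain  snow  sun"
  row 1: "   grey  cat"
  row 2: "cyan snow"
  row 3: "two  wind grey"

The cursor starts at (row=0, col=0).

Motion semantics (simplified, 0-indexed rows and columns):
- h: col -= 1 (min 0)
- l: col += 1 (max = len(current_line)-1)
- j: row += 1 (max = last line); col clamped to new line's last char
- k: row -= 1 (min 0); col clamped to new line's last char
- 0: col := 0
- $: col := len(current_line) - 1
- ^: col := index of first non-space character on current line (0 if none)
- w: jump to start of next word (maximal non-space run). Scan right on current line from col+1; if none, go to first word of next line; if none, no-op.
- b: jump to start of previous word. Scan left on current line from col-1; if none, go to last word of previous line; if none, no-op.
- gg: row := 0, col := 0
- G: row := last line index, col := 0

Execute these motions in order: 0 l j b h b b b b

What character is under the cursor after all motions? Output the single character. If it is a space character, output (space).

Answer: r

Derivation:
After 1 (0): row=0 col=0 char='_'
After 2 (l): row=0 col=1 char='r'
After 3 (j): row=1 col=1 char='_'
After 4 (b): row=0 col=13 char='s'
After 5 (h): row=0 col=12 char='_'
After 6 (b): row=0 col=7 char='s'
After 7 (b): row=0 col=1 char='r'
After 8 (b): row=0 col=1 char='r'
After 9 (b): row=0 col=1 char='r'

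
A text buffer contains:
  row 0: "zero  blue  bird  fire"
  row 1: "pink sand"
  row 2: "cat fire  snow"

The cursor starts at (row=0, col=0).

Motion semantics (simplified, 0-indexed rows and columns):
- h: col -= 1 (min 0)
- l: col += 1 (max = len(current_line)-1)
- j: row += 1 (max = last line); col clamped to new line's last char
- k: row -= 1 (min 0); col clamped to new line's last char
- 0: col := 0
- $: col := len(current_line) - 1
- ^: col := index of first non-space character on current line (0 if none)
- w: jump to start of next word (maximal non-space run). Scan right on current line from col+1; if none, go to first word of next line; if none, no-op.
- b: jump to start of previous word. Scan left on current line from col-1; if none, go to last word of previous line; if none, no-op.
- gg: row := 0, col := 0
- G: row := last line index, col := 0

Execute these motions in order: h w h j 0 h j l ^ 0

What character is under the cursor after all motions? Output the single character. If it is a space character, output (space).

After 1 (h): row=0 col=0 char='z'
After 2 (w): row=0 col=6 char='b'
After 3 (h): row=0 col=5 char='_'
After 4 (j): row=1 col=5 char='s'
After 5 (0): row=1 col=0 char='p'
After 6 (h): row=1 col=0 char='p'
After 7 (j): row=2 col=0 char='c'
After 8 (l): row=2 col=1 char='a'
After 9 (^): row=2 col=0 char='c'
After 10 (0): row=2 col=0 char='c'

Answer: c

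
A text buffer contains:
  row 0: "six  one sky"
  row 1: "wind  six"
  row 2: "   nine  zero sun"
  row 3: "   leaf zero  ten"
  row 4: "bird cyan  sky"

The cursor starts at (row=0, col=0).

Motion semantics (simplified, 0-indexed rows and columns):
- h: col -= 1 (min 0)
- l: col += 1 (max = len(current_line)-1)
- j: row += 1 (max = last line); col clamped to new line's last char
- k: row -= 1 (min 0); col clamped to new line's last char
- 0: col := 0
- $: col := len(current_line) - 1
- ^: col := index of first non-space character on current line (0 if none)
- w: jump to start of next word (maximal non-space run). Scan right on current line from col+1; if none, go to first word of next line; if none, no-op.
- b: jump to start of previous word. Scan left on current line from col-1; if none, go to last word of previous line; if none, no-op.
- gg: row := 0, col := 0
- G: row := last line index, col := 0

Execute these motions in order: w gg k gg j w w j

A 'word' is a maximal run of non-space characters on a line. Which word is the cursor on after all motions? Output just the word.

Answer: leaf

Derivation:
After 1 (w): row=0 col=5 char='o'
After 2 (gg): row=0 col=0 char='s'
After 3 (k): row=0 col=0 char='s'
After 4 (gg): row=0 col=0 char='s'
After 5 (j): row=1 col=0 char='w'
After 6 (w): row=1 col=6 char='s'
After 7 (w): row=2 col=3 char='n'
After 8 (j): row=3 col=3 char='l'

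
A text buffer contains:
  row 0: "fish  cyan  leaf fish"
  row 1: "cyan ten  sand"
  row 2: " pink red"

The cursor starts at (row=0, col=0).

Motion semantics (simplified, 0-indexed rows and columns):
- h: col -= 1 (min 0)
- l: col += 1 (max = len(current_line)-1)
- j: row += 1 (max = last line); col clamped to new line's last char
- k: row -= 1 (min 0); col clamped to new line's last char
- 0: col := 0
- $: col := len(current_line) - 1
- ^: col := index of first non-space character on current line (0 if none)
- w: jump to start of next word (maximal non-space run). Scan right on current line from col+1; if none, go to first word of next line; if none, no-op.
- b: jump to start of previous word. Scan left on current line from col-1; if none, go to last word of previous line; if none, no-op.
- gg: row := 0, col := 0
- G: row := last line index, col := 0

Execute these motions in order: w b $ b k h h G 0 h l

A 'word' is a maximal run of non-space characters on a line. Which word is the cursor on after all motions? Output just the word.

Answer: pink

Derivation:
After 1 (w): row=0 col=6 char='c'
After 2 (b): row=0 col=0 char='f'
After 3 ($): row=0 col=20 char='h'
After 4 (b): row=0 col=17 char='f'
After 5 (k): row=0 col=17 char='f'
After 6 (h): row=0 col=16 char='_'
After 7 (h): row=0 col=15 char='f'
After 8 (G): row=2 col=0 char='_'
After 9 (0): row=2 col=0 char='_'
After 10 (h): row=2 col=0 char='_'
After 11 (l): row=2 col=1 char='p'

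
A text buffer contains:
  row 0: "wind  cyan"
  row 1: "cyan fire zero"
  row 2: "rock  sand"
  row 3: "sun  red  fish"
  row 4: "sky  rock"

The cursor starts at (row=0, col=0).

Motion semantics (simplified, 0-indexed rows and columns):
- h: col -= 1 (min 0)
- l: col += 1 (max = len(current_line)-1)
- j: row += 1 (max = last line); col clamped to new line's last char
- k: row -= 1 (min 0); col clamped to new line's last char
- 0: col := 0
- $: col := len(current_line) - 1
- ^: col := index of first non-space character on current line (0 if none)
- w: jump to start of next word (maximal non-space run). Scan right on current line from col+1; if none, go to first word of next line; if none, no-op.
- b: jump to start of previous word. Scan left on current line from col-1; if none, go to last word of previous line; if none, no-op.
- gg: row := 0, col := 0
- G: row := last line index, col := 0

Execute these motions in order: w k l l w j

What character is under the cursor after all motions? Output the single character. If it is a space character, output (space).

After 1 (w): row=0 col=6 char='c'
After 2 (k): row=0 col=6 char='c'
After 3 (l): row=0 col=7 char='y'
After 4 (l): row=0 col=8 char='a'
After 5 (w): row=1 col=0 char='c'
After 6 (j): row=2 col=0 char='r'

Answer: r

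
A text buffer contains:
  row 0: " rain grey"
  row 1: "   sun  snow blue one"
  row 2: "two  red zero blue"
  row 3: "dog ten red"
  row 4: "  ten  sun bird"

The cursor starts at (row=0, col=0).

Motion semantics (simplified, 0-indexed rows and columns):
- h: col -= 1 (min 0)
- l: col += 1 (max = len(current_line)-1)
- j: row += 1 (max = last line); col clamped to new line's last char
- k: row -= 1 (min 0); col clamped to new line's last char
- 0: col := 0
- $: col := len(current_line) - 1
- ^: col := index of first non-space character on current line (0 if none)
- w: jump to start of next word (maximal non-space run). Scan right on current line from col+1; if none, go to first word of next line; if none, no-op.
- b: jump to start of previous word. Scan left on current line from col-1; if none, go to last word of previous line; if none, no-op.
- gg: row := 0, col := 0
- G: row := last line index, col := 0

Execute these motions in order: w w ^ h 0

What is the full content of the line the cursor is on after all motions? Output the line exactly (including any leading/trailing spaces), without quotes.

After 1 (w): row=0 col=1 char='r'
After 2 (w): row=0 col=6 char='g'
After 3 (^): row=0 col=1 char='r'
After 4 (h): row=0 col=0 char='_'
After 5 (0): row=0 col=0 char='_'

Answer:  rain grey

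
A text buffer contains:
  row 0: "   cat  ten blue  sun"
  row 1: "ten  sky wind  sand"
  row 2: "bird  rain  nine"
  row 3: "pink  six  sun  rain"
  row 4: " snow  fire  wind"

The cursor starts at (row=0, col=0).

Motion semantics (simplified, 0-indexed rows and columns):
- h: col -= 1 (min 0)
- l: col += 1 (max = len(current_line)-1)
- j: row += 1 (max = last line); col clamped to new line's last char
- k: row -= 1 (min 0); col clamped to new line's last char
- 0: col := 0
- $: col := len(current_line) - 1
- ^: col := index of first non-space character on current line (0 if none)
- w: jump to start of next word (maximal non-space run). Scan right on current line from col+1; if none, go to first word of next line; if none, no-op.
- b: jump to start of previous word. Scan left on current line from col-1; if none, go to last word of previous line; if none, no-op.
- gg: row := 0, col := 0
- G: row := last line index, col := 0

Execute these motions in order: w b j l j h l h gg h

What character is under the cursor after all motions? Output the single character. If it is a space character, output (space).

Answer: (space)

Derivation:
After 1 (w): row=0 col=3 char='c'
After 2 (b): row=0 col=3 char='c'
After 3 (j): row=1 col=3 char='_'
After 4 (l): row=1 col=4 char='_'
After 5 (j): row=2 col=4 char='_'
After 6 (h): row=2 col=3 char='d'
After 7 (l): row=2 col=4 char='_'
After 8 (h): row=2 col=3 char='d'
After 9 (gg): row=0 col=0 char='_'
After 10 (h): row=0 col=0 char='_'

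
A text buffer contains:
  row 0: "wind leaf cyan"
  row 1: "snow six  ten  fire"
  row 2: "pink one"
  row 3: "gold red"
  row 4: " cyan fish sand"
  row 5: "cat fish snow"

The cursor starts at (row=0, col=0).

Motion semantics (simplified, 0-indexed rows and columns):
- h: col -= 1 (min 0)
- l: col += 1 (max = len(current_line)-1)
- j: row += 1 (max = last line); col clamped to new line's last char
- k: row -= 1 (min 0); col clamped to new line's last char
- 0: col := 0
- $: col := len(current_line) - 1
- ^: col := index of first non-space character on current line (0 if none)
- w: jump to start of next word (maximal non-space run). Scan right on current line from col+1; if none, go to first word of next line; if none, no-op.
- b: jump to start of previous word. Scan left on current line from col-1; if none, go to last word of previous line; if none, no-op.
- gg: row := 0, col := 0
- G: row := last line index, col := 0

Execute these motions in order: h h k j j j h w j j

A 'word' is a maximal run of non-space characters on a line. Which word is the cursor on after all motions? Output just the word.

Answer: fish

Derivation:
After 1 (h): row=0 col=0 char='w'
After 2 (h): row=0 col=0 char='w'
After 3 (k): row=0 col=0 char='w'
After 4 (j): row=1 col=0 char='s'
After 5 (j): row=2 col=0 char='p'
After 6 (j): row=3 col=0 char='g'
After 7 (h): row=3 col=0 char='g'
After 8 (w): row=3 col=5 char='r'
After 9 (j): row=4 col=5 char='_'
After 10 (j): row=5 col=5 char='i'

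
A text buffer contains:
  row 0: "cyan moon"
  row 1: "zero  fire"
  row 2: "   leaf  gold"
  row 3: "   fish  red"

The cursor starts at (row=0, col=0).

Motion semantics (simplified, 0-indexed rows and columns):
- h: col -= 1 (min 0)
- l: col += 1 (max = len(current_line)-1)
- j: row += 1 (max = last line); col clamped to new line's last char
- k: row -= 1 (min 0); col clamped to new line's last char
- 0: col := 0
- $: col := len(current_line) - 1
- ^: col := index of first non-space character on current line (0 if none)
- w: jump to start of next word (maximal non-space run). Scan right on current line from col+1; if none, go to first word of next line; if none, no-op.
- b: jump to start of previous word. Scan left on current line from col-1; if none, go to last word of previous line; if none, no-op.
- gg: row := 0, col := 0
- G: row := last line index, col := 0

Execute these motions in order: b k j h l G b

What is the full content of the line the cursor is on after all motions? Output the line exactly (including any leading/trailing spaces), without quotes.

After 1 (b): row=0 col=0 char='c'
After 2 (k): row=0 col=0 char='c'
After 3 (j): row=1 col=0 char='z'
After 4 (h): row=1 col=0 char='z'
After 5 (l): row=1 col=1 char='e'
After 6 (G): row=3 col=0 char='_'
After 7 (b): row=2 col=9 char='g'

Answer:    leaf  gold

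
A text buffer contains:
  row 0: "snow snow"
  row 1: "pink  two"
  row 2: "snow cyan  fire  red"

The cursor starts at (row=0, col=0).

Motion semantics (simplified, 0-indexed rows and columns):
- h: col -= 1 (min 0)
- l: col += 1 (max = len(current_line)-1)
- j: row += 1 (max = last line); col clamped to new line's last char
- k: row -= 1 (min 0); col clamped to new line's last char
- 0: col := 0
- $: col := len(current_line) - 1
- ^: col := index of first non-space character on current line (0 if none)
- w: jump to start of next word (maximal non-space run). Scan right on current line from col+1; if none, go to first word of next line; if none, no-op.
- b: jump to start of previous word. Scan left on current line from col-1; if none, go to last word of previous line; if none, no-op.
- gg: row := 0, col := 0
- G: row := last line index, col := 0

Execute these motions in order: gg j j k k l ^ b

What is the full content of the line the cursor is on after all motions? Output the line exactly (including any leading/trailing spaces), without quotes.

Answer: snow snow

Derivation:
After 1 (gg): row=0 col=0 char='s'
After 2 (j): row=1 col=0 char='p'
After 3 (j): row=2 col=0 char='s'
After 4 (k): row=1 col=0 char='p'
After 5 (k): row=0 col=0 char='s'
After 6 (l): row=0 col=1 char='n'
After 7 (^): row=0 col=0 char='s'
After 8 (b): row=0 col=0 char='s'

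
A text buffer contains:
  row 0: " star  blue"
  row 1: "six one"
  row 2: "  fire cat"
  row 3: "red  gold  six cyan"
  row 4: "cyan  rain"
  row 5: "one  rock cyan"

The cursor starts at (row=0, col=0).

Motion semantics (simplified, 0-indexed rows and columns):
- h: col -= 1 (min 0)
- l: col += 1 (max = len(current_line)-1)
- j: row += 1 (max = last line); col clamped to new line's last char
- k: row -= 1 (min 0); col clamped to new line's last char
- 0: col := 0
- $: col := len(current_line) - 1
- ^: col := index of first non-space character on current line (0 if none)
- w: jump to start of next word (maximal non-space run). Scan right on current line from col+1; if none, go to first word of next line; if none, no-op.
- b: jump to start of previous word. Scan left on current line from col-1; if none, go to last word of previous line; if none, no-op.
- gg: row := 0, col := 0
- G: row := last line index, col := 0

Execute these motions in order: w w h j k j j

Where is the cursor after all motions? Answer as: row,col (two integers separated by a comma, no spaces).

After 1 (w): row=0 col=1 char='s'
After 2 (w): row=0 col=7 char='b'
After 3 (h): row=0 col=6 char='_'
After 4 (j): row=1 col=6 char='e'
After 5 (k): row=0 col=6 char='_'
After 6 (j): row=1 col=6 char='e'
After 7 (j): row=2 col=6 char='_'

Answer: 2,6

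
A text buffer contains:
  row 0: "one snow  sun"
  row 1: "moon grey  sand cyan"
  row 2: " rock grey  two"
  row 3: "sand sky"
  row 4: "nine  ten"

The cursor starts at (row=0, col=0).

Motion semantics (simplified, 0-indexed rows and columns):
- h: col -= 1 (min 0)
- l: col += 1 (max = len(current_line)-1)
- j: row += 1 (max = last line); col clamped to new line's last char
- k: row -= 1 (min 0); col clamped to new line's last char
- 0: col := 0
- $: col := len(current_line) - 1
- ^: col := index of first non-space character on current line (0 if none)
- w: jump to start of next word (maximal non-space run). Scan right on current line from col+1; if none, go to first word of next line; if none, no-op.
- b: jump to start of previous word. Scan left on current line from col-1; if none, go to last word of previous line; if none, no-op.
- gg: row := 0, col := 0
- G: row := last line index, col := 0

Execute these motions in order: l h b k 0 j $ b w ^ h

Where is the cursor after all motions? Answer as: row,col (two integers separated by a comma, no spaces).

After 1 (l): row=0 col=1 char='n'
After 2 (h): row=0 col=0 char='o'
After 3 (b): row=0 col=0 char='o'
After 4 (k): row=0 col=0 char='o'
After 5 (0): row=0 col=0 char='o'
After 6 (j): row=1 col=0 char='m'
After 7 ($): row=1 col=19 char='n'
After 8 (b): row=1 col=16 char='c'
After 9 (w): row=2 col=1 char='r'
After 10 (^): row=2 col=1 char='r'
After 11 (h): row=2 col=0 char='_'

Answer: 2,0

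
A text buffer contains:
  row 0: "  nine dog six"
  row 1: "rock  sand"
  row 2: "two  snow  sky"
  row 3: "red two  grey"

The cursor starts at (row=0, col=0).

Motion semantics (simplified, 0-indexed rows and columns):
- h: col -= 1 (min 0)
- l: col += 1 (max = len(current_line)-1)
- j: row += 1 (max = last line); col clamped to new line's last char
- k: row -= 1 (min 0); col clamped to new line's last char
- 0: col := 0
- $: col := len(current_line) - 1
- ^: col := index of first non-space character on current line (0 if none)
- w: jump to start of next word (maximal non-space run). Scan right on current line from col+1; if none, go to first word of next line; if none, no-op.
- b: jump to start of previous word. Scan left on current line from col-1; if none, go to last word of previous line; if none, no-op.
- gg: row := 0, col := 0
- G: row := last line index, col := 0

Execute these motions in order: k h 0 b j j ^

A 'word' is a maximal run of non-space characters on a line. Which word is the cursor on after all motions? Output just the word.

After 1 (k): row=0 col=0 char='_'
After 2 (h): row=0 col=0 char='_'
After 3 (0): row=0 col=0 char='_'
After 4 (b): row=0 col=0 char='_'
After 5 (j): row=1 col=0 char='r'
After 6 (j): row=2 col=0 char='t'
After 7 (^): row=2 col=0 char='t'

Answer: two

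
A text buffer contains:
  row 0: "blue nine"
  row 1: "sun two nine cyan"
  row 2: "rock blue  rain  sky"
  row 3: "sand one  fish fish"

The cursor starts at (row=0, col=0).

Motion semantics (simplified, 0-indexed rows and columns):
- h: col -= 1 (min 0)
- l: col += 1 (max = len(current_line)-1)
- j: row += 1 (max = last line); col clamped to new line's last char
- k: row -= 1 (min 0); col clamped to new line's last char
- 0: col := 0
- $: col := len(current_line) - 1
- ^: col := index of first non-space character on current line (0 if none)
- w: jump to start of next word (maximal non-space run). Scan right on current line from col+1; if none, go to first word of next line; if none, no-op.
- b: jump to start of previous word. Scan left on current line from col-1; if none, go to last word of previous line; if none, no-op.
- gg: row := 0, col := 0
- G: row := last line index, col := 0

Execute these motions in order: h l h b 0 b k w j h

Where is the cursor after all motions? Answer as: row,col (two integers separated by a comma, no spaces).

After 1 (h): row=0 col=0 char='b'
After 2 (l): row=0 col=1 char='l'
After 3 (h): row=0 col=0 char='b'
After 4 (b): row=0 col=0 char='b'
After 5 (0): row=0 col=0 char='b'
After 6 (b): row=0 col=0 char='b'
After 7 (k): row=0 col=0 char='b'
After 8 (w): row=0 col=5 char='n'
After 9 (j): row=1 col=5 char='w'
After 10 (h): row=1 col=4 char='t'

Answer: 1,4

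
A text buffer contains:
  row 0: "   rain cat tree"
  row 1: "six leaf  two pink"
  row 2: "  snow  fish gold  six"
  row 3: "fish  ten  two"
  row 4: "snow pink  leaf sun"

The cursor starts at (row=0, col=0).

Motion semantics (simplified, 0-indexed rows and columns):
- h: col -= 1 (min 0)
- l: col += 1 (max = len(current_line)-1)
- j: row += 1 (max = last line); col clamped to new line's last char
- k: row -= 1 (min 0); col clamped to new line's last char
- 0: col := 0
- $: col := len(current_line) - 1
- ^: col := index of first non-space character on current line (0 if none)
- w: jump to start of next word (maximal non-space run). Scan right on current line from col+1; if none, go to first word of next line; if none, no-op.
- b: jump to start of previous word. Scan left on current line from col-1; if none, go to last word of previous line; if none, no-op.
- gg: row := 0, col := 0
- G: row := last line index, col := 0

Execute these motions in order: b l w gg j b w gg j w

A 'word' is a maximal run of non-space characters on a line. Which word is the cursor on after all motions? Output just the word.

After 1 (b): row=0 col=0 char='_'
After 2 (l): row=0 col=1 char='_'
After 3 (w): row=0 col=3 char='r'
After 4 (gg): row=0 col=0 char='_'
After 5 (j): row=1 col=0 char='s'
After 6 (b): row=0 col=12 char='t'
After 7 (w): row=1 col=0 char='s'
After 8 (gg): row=0 col=0 char='_'
After 9 (j): row=1 col=0 char='s'
After 10 (w): row=1 col=4 char='l'

Answer: leaf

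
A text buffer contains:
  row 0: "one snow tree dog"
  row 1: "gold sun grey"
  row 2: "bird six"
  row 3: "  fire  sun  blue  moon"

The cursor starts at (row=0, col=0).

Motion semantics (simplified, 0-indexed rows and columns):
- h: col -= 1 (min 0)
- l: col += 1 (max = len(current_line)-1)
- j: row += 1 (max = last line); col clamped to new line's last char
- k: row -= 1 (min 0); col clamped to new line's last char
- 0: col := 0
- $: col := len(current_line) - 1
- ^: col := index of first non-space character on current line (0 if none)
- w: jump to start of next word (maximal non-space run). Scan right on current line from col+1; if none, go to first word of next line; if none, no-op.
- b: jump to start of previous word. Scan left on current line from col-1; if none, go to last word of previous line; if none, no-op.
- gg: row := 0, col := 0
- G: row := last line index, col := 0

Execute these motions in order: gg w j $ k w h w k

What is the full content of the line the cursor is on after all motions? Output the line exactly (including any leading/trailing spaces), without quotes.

After 1 (gg): row=0 col=0 char='o'
After 2 (w): row=0 col=4 char='s'
After 3 (j): row=1 col=4 char='_'
After 4 ($): row=1 col=12 char='y'
After 5 (k): row=0 col=12 char='e'
After 6 (w): row=0 col=14 char='d'
After 7 (h): row=0 col=13 char='_'
After 8 (w): row=0 col=14 char='d'
After 9 (k): row=0 col=14 char='d'

Answer: one snow tree dog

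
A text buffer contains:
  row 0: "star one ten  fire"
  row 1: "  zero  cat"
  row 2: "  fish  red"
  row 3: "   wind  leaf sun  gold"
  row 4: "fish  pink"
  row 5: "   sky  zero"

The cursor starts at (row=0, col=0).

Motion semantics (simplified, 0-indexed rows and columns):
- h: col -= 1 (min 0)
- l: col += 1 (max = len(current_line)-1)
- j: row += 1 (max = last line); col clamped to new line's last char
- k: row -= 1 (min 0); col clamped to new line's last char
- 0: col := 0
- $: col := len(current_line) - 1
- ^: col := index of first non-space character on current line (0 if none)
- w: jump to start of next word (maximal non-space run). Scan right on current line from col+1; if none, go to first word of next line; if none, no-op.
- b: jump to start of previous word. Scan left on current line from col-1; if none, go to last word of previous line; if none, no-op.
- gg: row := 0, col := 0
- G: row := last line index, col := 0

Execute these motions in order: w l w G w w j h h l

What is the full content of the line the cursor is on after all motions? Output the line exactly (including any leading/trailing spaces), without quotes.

After 1 (w): row=0 col=5 char='o'
After 2 (l): row=0 col=6 char='n'
After 3 (w): row=0 col=9 char='t'
After 4 (G): row=5 col=0 char='_'
After 5 (w): row=5 col=3 char='s'
After 6 (w): row=5 col=8 char='z'
After 7 (j): row=5 col=8 char='z'
After 8 (h): row=5 col=7 char='_'
After 9 (h): row=5 col=6 char='_'
After 10 (l): row=5 col=7 char='_'

Answer:    sky  zero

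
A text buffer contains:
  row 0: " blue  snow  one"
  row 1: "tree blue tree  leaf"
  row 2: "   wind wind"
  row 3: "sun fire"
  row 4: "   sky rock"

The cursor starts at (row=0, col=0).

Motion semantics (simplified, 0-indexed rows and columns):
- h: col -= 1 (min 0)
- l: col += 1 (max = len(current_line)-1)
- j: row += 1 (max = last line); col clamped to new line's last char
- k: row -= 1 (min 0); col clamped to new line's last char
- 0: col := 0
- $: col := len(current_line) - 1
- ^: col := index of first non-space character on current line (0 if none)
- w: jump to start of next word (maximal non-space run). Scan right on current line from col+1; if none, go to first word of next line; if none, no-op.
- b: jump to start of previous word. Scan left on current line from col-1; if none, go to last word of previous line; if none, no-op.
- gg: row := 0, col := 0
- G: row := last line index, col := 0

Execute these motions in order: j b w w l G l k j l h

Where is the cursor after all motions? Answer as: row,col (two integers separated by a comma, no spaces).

After 1 (j): row=1 col=0 char='t'
After 2 (b): row=0 col=13 char='o'
After 3 (w): row=1 col=0 char='t'
After 4 (w): row=1 col=5 char='b'
After 5 (l): row=1 col=6 char='l'
After 6 (G): row=4 col=0 char='_'
After 7 (l): row=4 col=1 char='_'
After 8 (k): row=3 col=1 char='u'
After 9 (j): row=4 col=1 char='_'
After 10 (l): row=4 col=2 char='_'
After 11 (h): row=4 col=1 char='_'

Answer: 4,1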